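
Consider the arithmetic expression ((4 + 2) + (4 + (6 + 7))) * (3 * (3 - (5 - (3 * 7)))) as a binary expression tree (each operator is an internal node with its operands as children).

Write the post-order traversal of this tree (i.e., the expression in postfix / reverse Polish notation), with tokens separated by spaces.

Post-order on an expression tree gives postfix notation: for each operator, emit left operand, right operand, then the operator.

4 2 + 4 6 7 + + + 3 3 5 3 7 * - - * *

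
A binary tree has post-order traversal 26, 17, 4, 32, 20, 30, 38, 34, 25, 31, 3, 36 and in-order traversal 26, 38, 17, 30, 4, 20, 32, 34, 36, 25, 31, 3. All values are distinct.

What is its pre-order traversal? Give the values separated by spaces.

36 34 38 26 30 17 20 4 32 3 31 25

The last element of post-order is the root; it splits in-order into left and right subtrees.
Root 36: left subtree has 8 nodes {26, 38, 17, 30, 4, 20, 32, 34}, right has 3 {25, 31, 3}.
  Root 34: left subtree has 7 nodes {26, 38, 17, 30, 4, 20, 32}, right has 0 { }.
    Root 38: left subtree has 1 node {26}, right has 5 {17, 30, 4, 20, 32}.
      Root 30: left subtree has 1 node {17}, right has 3 {4, 20, 32}.
        Root 20: left subtree has 1 node {4}, right has 1 {32}.
  Root 3: left subtree has 2 nodes {25, 31}, right has 0 { }.
    Root 31: left subtree has 1 node {25}, right has 0 { }.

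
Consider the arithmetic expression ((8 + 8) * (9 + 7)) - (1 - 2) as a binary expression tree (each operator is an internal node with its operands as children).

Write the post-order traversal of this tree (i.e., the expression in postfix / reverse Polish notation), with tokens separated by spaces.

Post-order on an expression tree gives postfix notation: for each operator, emit left operand, right operand, then the operator.

8 8 + 9 7 + * 1 2 - -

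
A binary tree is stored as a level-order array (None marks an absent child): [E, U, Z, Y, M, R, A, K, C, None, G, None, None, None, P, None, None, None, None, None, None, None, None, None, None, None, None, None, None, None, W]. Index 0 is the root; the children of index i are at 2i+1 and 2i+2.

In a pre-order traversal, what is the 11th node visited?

P

Pre-order visits the node, then its left subtree, then its right subtree.
Visit E.
At E: go left to U.
  Visit U.
  At U: go left to Y.
    Visit Y.
    At Y: go left to K.
      K is a leaf — visit K.
    At Y: go right to C.
      C is a leaf — visit C.
  At U: go right to M.
    Visit M.
    At M: no left child.
    At M: go right to G.
      G is a leaf — visit G.
At E: go right to Z.
  Visit Z.
  At Z: go left to R.
    R is a leaf — visit R.
  At Z: go right to A.
    Visit A.
    At A: no left child.
    At A: go right to P.
      Visit P.
      At P: no left child.
      At P: go right to W.
        W is a leaf — visit W.
Full pre-order sequence: E, U, Y, K, C, M, G, Z, R, A, P, W.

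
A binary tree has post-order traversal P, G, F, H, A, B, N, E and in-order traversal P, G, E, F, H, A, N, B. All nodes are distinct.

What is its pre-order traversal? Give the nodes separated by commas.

The last element of post-order is the root; it splits in-order into left and right subtrees.
Root E: left subtree has 2 nodes {P, G}, right has 5 {F, H, A, N, B}.
  Root G: left subtree has 1 node {P}, right has 0 { }.
  Root N: left subtree has 3 nodes {F, H, A}, right has 1 {B}.
    Root A: left subtree has 2 nodes {F, H}, right has 0 { }.
      Root H: left subtree has 1 node {F}, right has 0 { }.

E, G, P, N, A, H, F, B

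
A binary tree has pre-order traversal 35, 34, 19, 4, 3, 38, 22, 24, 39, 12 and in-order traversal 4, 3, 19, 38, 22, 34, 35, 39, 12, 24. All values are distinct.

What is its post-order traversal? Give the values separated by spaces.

3 4 22 38 19 34 12 39 24 35

The first element of pre-order is the root; it splits in-order into left and right subtrees.
Root 35: left subtree has 6 nodes {4, 3, 19, 38, 22, 34}, right has 3 {39, 12, 24}.
  Root 34: left subtree has 5 nodes {4, 3, 19, 38, 22}, right has 0 { }.
    Root 19: left subtree has 2 nodes {4, 3}, right has 2 {38, 22}.
      Root 4: left subtree has 0 nodes { }, right has 1 {3}.
      Root 38: left subtree has 0 nodes { }, right has 1 {22}.
  Root 24: left subtree has 2 nodes {39, 12}, right has 0 { }.
    Root 39: left subtree has 0 nodes { }, right has 1 {12}.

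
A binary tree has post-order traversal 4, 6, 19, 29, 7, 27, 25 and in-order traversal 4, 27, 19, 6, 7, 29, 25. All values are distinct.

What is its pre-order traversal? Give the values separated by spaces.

The last element of post-order is the root; it splits in-order into left and right subtrees.
Root 25: left subtree has 6 nodes {4, 27, 19, 6, 7, 29}, right has 0 { }.
  Root 27: left subtree has 1 node {4}, right has 4 {19, 6, 7, 29}.
    Root 7: left subtree has 2 nodes {19, 6}, right has 1 {29}.
      Root 19: left subtree has 0 nodes { }, right has 1 {6}.

25 27 4 7 19 6 29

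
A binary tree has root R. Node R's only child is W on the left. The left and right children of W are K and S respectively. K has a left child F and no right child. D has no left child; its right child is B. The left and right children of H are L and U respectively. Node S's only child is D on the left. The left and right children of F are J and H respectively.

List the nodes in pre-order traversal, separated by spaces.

R W K F J H L U S D B

Pre-order visits the node, then its left subtree, then its right subtree.
Visit R.
At R: go left to W.
  Visit W.
  At W: go left to K.
    Visit K.
    At K: go left to F.
      Visit F.
      At F: go left to J.
        J is a leaf — visit J.
      At F: go right to H.
        Visit H.
        At H: go left to L.
          L is a leaf — visit L.
        At H: go right to U.
          U is a leaf — visit U.
    At K: no right child.
  At W: go right to S.
    Visit S.
    At S: go left to D.
      Visit D.
      At D: no left child.
      At D: go right to B.
        B is a leaf — visit B.
    At S: no right child.
At R: no right child.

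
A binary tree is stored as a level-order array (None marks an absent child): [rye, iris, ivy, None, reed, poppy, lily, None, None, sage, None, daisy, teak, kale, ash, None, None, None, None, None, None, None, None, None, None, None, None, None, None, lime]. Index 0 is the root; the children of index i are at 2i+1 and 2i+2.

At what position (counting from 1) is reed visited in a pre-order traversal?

3

Pre-order visits the node, then its left subtree, then its right subtree.
Visit rye.
At rye: go left to iris.
  Visit iris.
  At iris: no left child.
  At iris: go right to reed.
    Visit reed.
    At reed: go left to sage.
      sage is a leaf — visit sage.
    At reed: no right child.
At rye: go right to ivy.
  Visit ivy.
  At ivy: go left to poppy.
    Visit poppy.
    At poppy: go left to daisy.
      daisy is a leaf — visit daisy.
    At poppy: go right to teak.
      teak is a leaf — visit teak.
  At ivy: go right to lily.
    Visit lily.
    At lily: go left to kale.
      kale is a leaf — visit kale.
    At lily: go right to ash.
      Visit ash.
      At ash: go left to lime.
        lime is a leaf — visit lime.
      At ash: no right child.
Full pre-order sequence: rye, iris, reed, sage, ivy, poppy, daisy, teak, lily, kale, ash, lime.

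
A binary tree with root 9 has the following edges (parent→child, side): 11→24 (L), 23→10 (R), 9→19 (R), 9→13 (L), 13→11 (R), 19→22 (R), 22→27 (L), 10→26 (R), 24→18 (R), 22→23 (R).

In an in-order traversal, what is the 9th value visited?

23

In-order visits the left subtree, then the node, then the right subtree.
At 9: go left to 13.
  At 13: no left child.
  Visit 13.
  At 13: go right to 11.
    At 11: go left to 24.
      At 24: no left child.
      Visit 24.
      At 24: go right to 18.
        18 is a leaf — visit 18.
    Visit 11.
    At 11: no right child.
Visit 9.
At 9: go right to 19.
  At 19: no left child.
  Visit 19.
  At 19: go right to 22.
    At 22: go left to 27.
      27 is a leaf — visit 27.
    Visit 22.
    At 22: go right to 23.
      At 23: no left child.
      Visit 23.
      At 23: go right to 10.
        At 10: no left child.
        Visit 10.
        At 10: go right to 26.
          26 is a leaf — visit 26.
Full in-order sequence: 13, 24, 18, 11, 9, 19, 27, 22, 23, 10, 26.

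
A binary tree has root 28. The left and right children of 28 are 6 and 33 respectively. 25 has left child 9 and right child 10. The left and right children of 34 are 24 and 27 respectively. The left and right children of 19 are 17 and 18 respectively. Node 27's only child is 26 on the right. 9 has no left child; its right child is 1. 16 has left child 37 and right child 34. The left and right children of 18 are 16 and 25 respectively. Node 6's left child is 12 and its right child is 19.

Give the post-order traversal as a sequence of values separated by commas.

12, 17, 37, 24, 26, 27, 34, 16, 1, 9, 10, 25, 18, 19, 6, 33, 28

Post-order visits the left subtree, then the right subtree, then the node.
At 28: go left to 6.
  At 6: go left to 12.
    12 is a leaf — visit 12.
  At 6: go right to 19.
    At 19: go left to 17.
      17 is a leaf — visit 17.
    At 19: go right to 18.
      At 18: go left to 16.
        At 16: go left to 37.
          37 is a leaf — visit 37.
        At 16: go right to 34.
          At 34: go left to 24.
            24 is a leaf — visit 24.
          At 34: go right to 27.
            At 27: no left child.
            At 27: go right to 26.
              26 is a leaf — visit 26.
            Visit 27.
          Visit 34.
        Visit 16.
      At 18: go right to 25.
        At 25: go left to 9.
          At 9: no left child.
          At 9: go right to 1.
            1 is a leaf — visit 1.
          Visit 9.
        At 25: go right to 10.
          10 is a leaf — visit 10.
        Visit 25.
      Visit 18.
    Visit 19.
  Visit 6.
At 28: go right to 33.
  33 is a leaf — visit 33.
Visit 28.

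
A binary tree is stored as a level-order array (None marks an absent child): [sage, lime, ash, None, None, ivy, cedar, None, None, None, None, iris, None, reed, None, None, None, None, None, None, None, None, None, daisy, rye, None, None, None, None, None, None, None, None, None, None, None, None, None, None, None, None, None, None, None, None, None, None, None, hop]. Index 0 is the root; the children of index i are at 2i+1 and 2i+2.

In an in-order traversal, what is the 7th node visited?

In-order visits the left subtree, then the node, then the right subtree.
At sage: go left to lime.
  lime is a leaf — visit lime.
Visit sage.
At sage: go right to ash.
  At ash: go left to ivy.
    At ivy: go left to iris.
      At iris: go left to daisy.
        At daisy: no left child.
        Visit daisy.
        At daisy: go right to hop.
          hop is a leaf — visit hop.
      Visit iris.
      At iris: go right to rye.
        rye is a leaf — visit rye.
    Visit ivy.
    At ivy: no right child.
  Visit ash.
  At ash: go right to cedar.
    At cedar: go left to reed.
      reed is a leaf — visit reed.
    Visit cedar.
    At cedar: no right child.
Full in-order sequence: lime, sage, daisy, hop, iris, rye, ivy, ash, reed, cedar.

ivy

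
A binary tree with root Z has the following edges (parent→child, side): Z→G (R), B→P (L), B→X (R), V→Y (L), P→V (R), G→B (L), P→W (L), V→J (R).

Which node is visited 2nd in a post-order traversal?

Y

Post-order visits the left subtree, then the right subtree, then the node.
At Z: no left child.
At Z: go right to G.
  At G: go left to B.
    At B: go left to P.
      At P: go left to W.
        W is a leaf — visit W.
      At P: go right to V.
        At V: go left to Y.
          Y is a leaf — visit Y.
        At V: go right to J.
          J is a leaf — visit J.
        Visit V.
      Visit P.
    At B: go right to X.
      X is a leaf — visit X.
    Visit B.
  At G: no right child.
  Visit G.
Visit Z.
Full post-order sequence: W, Y, J, V, P, X, B, G, Z.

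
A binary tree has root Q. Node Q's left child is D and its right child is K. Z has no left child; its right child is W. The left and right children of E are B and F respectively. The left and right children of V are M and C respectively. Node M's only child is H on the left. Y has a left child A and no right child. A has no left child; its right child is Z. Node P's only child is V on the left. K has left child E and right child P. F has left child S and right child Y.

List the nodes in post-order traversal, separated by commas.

D, B, S, W, Z, A, Y, F, E, H, M, C, V, P, K, Q

Post-order visits the left subtree, then the right subtree, then the node.
At Q: go left to D.
  D is a leaf — visit D.
At Q: go right to K.
  At K: go left to E.
    At E: go left to B.
      B is a leaf — visit B.
    At E: go right to F.
      At F: go left to S.
        S is a leaf — visit S.
      At F: go right to Y.
        At Y: go left to A.
          At A: no left child.
          At A: go right to Z.
            At Z: no left child.
            At Z: go right to W.
              W is a leaf — visit W.
            Visit Z.
          Visit A.
        At Y: no right child.
        Visit Y.
      Visit F.
    Visit E.
  At K: go right to P.
    At P: go left to V.
      At V: go left to M.
        At M: go left to H.
          H is a leaf — visit H.
        At M: no right child.
        Visit M.
      At V: go right to C.
        C is a leaf — visit C.
      Visit V.
    At P: no right child.
    Visit P.
  Visit K.
Visit Q.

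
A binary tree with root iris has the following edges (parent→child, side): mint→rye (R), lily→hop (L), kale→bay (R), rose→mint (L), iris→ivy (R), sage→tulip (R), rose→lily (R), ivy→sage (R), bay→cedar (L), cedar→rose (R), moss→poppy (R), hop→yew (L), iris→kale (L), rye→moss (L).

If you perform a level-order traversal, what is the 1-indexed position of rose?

Level-order visits nodes level by level from the root, left to right within each level.
Level 0: iris
Level 1: kale, ivy
Level 2: bay, sage
Level 3: cedar, tulip
Level 4: rose
Level 5: mint, lily
Level 6: rye, hop
Level 7: moss, yew
Level 8: poppy
Full level-order sequence: iris, kale, ivy, bay, sage, cedar, tulip, rose, mint, lily, rye, hop, moss, yew, poppy.

8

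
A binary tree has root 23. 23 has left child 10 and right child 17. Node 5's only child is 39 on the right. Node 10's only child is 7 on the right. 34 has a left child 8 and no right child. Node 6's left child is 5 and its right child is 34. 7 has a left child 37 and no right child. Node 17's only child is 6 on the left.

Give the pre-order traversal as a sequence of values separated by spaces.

23 10 7 37 17 6 5 39 34 8

Pre-order visits the node, then its left subtree, then its right subtree.
Visit 23.
At 23: go left to 10.
  Visit 10.
  At 10: no left child.
  At 10: go right to 7.
    Visit 7.
    At 7: go left to 37.
      37 is a leaf — visit 37.
    At 7: no right child.
At 23: go right to 17.
  Visit 17.
  At 17: go left to 6.
    Visit 6.
    At 6: go left to 5.
      Visit 5.
      At 5: no left child.
      At 5: go right to 39.
        39 is a leaf — visit 39.
    At 6: go right to 34.
      Visit 34.
      At 34: go left to 8.
        8 is a leaf — visit 8.
      At 34: no right child.
  At 17: no right child.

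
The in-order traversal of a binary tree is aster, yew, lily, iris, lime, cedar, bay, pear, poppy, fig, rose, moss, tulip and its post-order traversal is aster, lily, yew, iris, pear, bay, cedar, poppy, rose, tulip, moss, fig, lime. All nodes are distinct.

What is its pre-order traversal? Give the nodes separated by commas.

The last element of post-order is the root; it splits in-order into left and right subtrees.
Root lime: left subtree has 4 nodes {aster, yew, lily, iris}, right has 8 {cedar, bay, pear, poppy, fig, rose, moss, tulip}.
  Root iris: left subtree has 3 nodes {aster, yew, lily}, right has 0 { }.
    Root yew: left subtree has 1 node {aster}, right has 1 {lily}.
  Root fig: left subtree has 4 nodes {cedar, bay, pear, poppy}, right has 3 {rose, moss, tulip}.
    Root poppy: left subtree has 3 nodes {cedar, bay, pear}, right has 0 { }.
      Root cedar: left subtree has 0 nodes { }, right has 2 {bay, pear}.
        Root bay: left subtree has 0 nodes { }, right has 1 {pear}.
    Root moss: left subtree has 1 node {rose}, right has 1 {tulip}.

lime, iris, yew, aster, lily, fig, poppy, cedar, bay, pear, moss, rose, tulip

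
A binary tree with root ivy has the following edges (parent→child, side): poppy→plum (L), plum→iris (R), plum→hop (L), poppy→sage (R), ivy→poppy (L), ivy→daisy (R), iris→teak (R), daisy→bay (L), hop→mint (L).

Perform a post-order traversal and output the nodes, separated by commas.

Post-order visits the left subtree, then the right subtree, then the node.
At ivy: go left to poppy.
  At poppy: go left to plum.
    At plum: go left to hop.
      At hop: go left to mint.
        mint is a leaf — visit mint.
      At hop: no right child.
      Visit hop.
    At plum: go right to iris.
      At iris: no left child.
      At iris: go right to teak.
        teak is a leaf — visit teak.
      Visit iris.
    Visit plum.
  At poppy: go right to sage.
    sage is a leaf — visit sage.
  Visit poppy.
At ivy: go right to daisy.
  At daisy: go left to bay.
    bay is a leaf — visit bay.
  At daisy: no right child.
  Visit daisy.
Visit ivy.

mint, hop, teak, iris, plum, sage, poppy, bay, daisy, ivy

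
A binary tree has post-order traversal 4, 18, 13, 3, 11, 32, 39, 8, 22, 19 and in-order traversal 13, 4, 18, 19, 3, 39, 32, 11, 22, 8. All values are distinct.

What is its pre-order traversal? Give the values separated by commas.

19, 13, 18, 4, 22, 39, 3, 32, 11, 8

The last element of post-order is the root; it splits in-order into left and right subtrees.
Root 19: left subtree has 3 nodes {13, 4, 18}, right has 6 {3, 39, 32, 11, 22, 8}.
  Root 13: left subtree has 0 nodes { }, right has 2 {4, 18}.
    Root 18: left subtree has 1 node {4}, right has 0 { }.
  Root 22: left subtree has 4 nodes {3, 39, 32, 11}, right has 1 {8}.
    Root 39: left subtree has 1 node {3}, right has 2 {32, 11}.
      Root 32: left subtree has 0 nodes { }, right has 1 {11}.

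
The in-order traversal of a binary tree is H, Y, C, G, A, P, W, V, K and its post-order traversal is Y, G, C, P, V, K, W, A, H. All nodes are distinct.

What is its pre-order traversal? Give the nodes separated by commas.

H, A, C, Y, G, W, P, K, V

The last element of post-order is the root; it splits in-order into left and right subtrees.
Root H: left subtree has 0 nodes { }, right has 8 {Y, C, G, A, P, W, V, K}.
  Root A: left subtree has 3 nodes {Y, C, G}, right has 4 {P, W, V, K}.
    Root C: left subtree has 1 node {Y}, right has 1 {G}.
    Root W: left subtree has 1 node {P}, right has 2 {V, K}.
      Root K: left subtree has 1 node {V}, right has 0 { }.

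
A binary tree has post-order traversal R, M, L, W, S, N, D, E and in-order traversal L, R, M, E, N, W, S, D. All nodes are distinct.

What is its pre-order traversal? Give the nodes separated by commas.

E, L, M, R, D, N, S, W

The last element of post-order is the root; it splits in-order into left and right subtrees.
Root E: left subtree has 3 nodes {L, R, M}, right has 4 {N, W, S, D}.
  Root L: left subtree has 0 nodes { }, right has 2 {R, M}.
    Root M: left subtree has 1 node {R}, right has 0 { }.
  Root D: left subtree has 3 nodes {N, W, S}, right has 0 { }.
    Root N: left subtree has 0 nodes { }, right has 2 {W, S}.
      Root S: left subtree has 1 node {W}, right has 0 { }.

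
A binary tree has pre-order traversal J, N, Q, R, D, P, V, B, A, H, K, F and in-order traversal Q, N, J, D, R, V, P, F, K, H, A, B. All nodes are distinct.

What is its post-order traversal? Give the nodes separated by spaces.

Q N D V F K H A B P R J

The first element of pre-order is the root; it splits in-order into left and right subtrees.
Root J: left subtree has 2 nodes {Q, N}, right has 9 {D, R, V, P, F, K, H, A, B}.
  Root N: left subtree has 1 node {Q}, right has 0 { }.
  Root R: left subtree has 1 node {D}, right has 7 {V, P, F, K, H, A, B}.
    Root P: left subtree has 1 node {V}, right has 5 {F, K, H, A, B}.
      Root B: left subtree has 4 nodes {F, K, H, A}, right has 0 { }.
        Root A: left subtree has 3 nodes {F, K, H}, right has 0 { }.
          Root H: left subtree has 2 nodes {F, K}, right has 0 { }.
            Root K: left subtree has 1 node {F}, right has 0 { }.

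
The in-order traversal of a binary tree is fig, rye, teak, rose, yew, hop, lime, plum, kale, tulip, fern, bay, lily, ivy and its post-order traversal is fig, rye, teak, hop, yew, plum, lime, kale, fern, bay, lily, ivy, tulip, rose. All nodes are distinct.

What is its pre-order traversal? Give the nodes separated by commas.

rose, teak, rye, fig, tulip, kale, lime, yew, hop, plum, ivy, lily, bay, fern

The last element of post-order is the root; it splits in-order into left and right subtrees.
Root rose: left subtree has 3 nodes {fig, rye, teak}, right has 10 {yew, hop, lime, plum, kale, tulip, fern, bay, lily, ivy}.
  Root teak: left subtree has 2 nodes {fig, rye}, right has 0 { }.
    Root rye: left subtree has 1 node {fig}, right has 0 { }.
  Root tulip: left subtree has 5 nodes {yew, hop, lime, plum, kale}, right has 4 {fern, bay, lily, ivy}.
    Root kale: left subtree has 4 nodes {yew, hop, lime, plum}, right has 0 { }.
      Root lime: left subtree has 2 nodes {yew, hop}, right has 1 {plum}.
        Root yew: left subtree has 0 nodes { }, right has 1 {hop}.
    Root ivy: left subtree has 3 nodes {fern, bay, lily}, right has 0 { }.
      Root lily: left subtree has 2 nodes {fern, bay}, right has 0 { }.
        Root bay: left subtree has 1 node {fern}, right has 0 { }.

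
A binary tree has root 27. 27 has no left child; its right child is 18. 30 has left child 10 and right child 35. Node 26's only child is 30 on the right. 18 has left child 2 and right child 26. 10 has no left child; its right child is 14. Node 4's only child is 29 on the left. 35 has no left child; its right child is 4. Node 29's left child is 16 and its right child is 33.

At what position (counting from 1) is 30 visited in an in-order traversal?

7

In-order visits the left subtree, then the node, then the right subtree.
At 27: no left child.
Visit 27.
At 27: go right to 18.
  At 18: go left to 2.
    2 is a leaf — visit 2.
  Visit 18.
  At 18: go right to 26.
    At 26: no left child.
    Visit 26.
    At 26: go right to 30.
      At 30: go left to 10.
        At 10: no left child.
        Visit 10.
        At 10: go right to 14.
          14 is a leaf — visit 14.
      Visit 30.
      At 30: go right to 35.
        At 35: no left child.
        Visit 35.
        At 35: go right to 4.
          At 4: go left to 29.
            At 29: go left to 16.
              16 is a leaf — visit 16.
            Visit 29.
            At 29: go right to 33.
              33 is a leaf — visit 33.
          Visit 4.
          At 4: no right child.
Full in-order sequence: 27, 2, 18, 26, 10, 14, 30, 35, 16, 29, 33, 4.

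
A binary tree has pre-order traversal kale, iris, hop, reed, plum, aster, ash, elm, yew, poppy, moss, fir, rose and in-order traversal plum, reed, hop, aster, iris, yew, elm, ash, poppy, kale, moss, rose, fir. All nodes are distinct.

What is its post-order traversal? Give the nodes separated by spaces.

The first element of pre-order is the root; it splits in-order into left and right subtrees.
Root kale: left subtree has 9 nodes {plum, reed, hop, aster, iris, yew, elm, ash, poppy}, right has 3 {moss, rose, fir}.
  Root iris: left subtree has 4 nodes {plum, reed, hop, aster}, right has 4 {yew, elm, ash, poppy}.
    Root hop: left subtree has 2 nodes {plum, reed}, right has 1 {aster}.
      Root reed: left subtree has 1 node {plum}, right has 0 { }.
    Root ash: left subtree has 2 nodes {yew, elm}, right has 1 {poppy}.
      Root elm: left subtree has 1 node {yew}, right has 0 { }.
  Root moss: left subtree has 0 nodes { }, right has 2 {rose, fir}.
    Root fir: left subtree has 1 node {rose}, right has 0 { }.

plum reed aster hop yew elm poppy ash iris rose fir moss kale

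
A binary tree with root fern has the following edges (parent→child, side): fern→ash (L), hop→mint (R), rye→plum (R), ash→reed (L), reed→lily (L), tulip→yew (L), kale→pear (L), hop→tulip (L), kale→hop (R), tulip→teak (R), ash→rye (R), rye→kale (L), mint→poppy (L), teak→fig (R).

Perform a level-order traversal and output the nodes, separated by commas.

fern, ash, reed, rye, lily, kale, plum, pear, hop, tulip, mint, yew, teak, poppy, fig

Level-order visits nodes level by level from the root, left to right within each level.
Level 0: fern
Level 1: ash
Level 2: reed, rye
Level 3: lily, kale, plum
Level 4: pear, hop
Level 5: tulip, mint
Level 6: yew, teak, poppy
Level 7: fig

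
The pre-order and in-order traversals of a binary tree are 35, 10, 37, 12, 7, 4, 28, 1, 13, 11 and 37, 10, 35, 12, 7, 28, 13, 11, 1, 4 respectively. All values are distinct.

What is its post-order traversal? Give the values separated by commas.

37, 10, 11, 13, 1, 28, 4, 7, 12, 35

The first element of pre-order is the root; it splits in-order into left and right subtrees.
Root 35: left subtree has 2 nodes {37, 10}, right has 7 {12, 7, 28, 13, 11, 1, 4}.
  Root 10: left subtree has 1 node {37}, right has 0 { }.
  Root 12: left subtree has 0 nodes { }, right has 6 {7, 28, 13, 11, 1, 4}.
    Root 7: left subtree has 0 nodes { }, right has 5 {28, 13, 11, 1, 4}.
      Root 4: left subtree has 4 nodes {28, 13, 11, 1}, right has 0 { }.
        Root 28: left subtree has 0 nodes { }, right has 3 {13, 11, 1}.
          Root 1: left subtree has 2 nodes {13, 11}, right has 0 { }.
            Root 13: left subtree has 0 nodes { }, right has 1 {11}.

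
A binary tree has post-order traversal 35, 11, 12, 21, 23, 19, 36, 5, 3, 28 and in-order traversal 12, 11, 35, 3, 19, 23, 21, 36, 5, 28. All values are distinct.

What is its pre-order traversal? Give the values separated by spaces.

The last element of post-order is the root; it splits in-order into left and right subtrees.
Root 28: left subtree has 9 nodes {12, 11, 35, 3, 19, 23, 21, 36, 5}, right has 0 { }.
  Root 3: left subtree has 3 nodes {12, 11, 35}, right has 5 {19, 23, 21, 36, 5}.
    Root 12: left subtree has 0 nodes { }, right has 2 {11, 35}.
      Root 11: left subtree has 0 nodes { }, right has 1 {35}.
    Root 5: left subtree has 4 nodes {19, 23, 21, 36}, right has 0 { }.
      Root 36: left subtree has 3 nodes {19, 23, 21}, right has 0 { }.
        Root 19: left subtree has 0 nodes { }, right has 2 {23, 21}.
          Root 23: left subtree has 0 nodes { }, right has 1 {21}.

28 3 12 11 35 5 36 19 23 21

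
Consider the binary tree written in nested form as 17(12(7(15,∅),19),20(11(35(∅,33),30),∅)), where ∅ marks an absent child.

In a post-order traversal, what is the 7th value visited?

30

Post-order visits the left subtree, then the right subtree, then the node.
At 17: go left to 12.
  At 12: go left to 7.
    At 7: go left to 15.
      15 is a leaf — visit 15.
    At 7: no right child.
    Visit 7.
  At 12: go right to 19.
    19 is a leaf — visit 19.
  Visit 12.
At 17: go right to 20.
  At 20: go left to 11.
    At 11: go left to 35.
      At 35: no left child.
      At 35: go right to 33.
        33 is a leaf — visit 33.
      Visit 35.
    At 11: go right to 30.
      30 is a leaf — visit 30.
    Visit 11.
  At 20: no right child.
  Visit 20.
Visit 17.
Full post-order sequence: 15, 7, 19, 12, 33, 35, 30, 11, 20, 17.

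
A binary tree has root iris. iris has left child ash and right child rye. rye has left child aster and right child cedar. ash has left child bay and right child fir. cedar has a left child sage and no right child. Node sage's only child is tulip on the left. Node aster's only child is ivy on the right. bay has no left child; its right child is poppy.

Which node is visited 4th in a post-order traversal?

ash

Post-order visits the left subtree, then the right subtree, then the node.
At iris: go left to ash.
  At ash: go left to bay.
    At bay: no left child.
    At bay: go right to poppy.
      poppy is a leaf — visit poppy.
    Visit bay.
  At ash: go right to fir.
    fir is a leaf — visit fir.
  Visit ash.
At iris: go right to rye.
  At rye: go left to aster.
    At aster: no left child.
    At aster: go right to ivy.
      ivy is a leaf — visit ivy.
    Visit aster.
  At rye: go right to cedar.
    At cedar: go left to sage.
      At sage: go left to tulip.
        tulip is a leaf — visit tulip.
      At sage: no right child.
      Visit sage.
    At cedar: no right child.
    Visit cedar.
  Visit rye.
Visit iris.
Full post-order sequence: poppy, bay, fir, ash, ivy, aster, tulip, sage, cedar, rye, iris.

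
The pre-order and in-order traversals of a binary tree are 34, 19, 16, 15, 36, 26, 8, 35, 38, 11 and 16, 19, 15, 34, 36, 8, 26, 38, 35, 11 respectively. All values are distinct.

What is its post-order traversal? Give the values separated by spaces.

16 15 19 8 38 11 35 26 36 34

The first element of pre-order is the root; it splits in-order into left and right subtrees.
Root 34: left subtree has 3 nodes {16, 19, 15}, right has 6 {36, 8, 26, 38, 35, 11}.
  Root 19: left subtree has 1 node {16}, right has 1 {15}.
  Root 36: left subtree has 0 nodes { }, right has 5 {8, 26, 38, 35, 11}.
    Root 26: left subtree has 1 node {8}, right has 3 {38, 35, 11}.
      Root 35: left subtree has 1 node {38}, right has 1 {11}.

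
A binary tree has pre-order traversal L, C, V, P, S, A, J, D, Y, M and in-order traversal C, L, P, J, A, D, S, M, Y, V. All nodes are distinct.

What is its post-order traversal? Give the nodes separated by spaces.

C J D A M Y S P V L

The first element of pre-order is the root; it splits in-order into left and right subtrees.
Root L: left subtree has 1 node {C}, right has 8 {P, J, A, D, S, M, Y, V}.
  Root V: left subtree has 7 nodes {P, J, A, D, S, M, Y}, right has 0 { }.
    Root P: left subtree has 0 nodes { }, right has 6 {J, A, D, S, M, Y}.
      Root S: left subtree has 3 nodes {J, A, D}, right has 2 {M, Y}.
        Root A: left subtree has 1 node {J}, right has 1 {D}.
        Root Y: left subtree has 1 node {M}, right has 0 { }.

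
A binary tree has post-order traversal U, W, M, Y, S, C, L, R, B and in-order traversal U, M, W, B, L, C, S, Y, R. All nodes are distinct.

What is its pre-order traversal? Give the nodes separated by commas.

B, M, U, W, R, L, C, S, Y

The last element of post-order is the root; it splits in-order into left and right subtrees.
Root B: left subtree has 3 nodes {U, M, W}, right has 5 {L, C, S, Y, R}.
  Root M: left subtree has 1 node {U}, right has 1 {W}.
  Root R: left subtree has 4 nodes {L, C, S, Y}, right has 0 { }.
    Root L: left subtree has 0 nodes { }, right has 3 {C, S, Y}.
      Root C: left subtree has 0 nodes { }, right has 2 {S, Y}.
        Root S: left subtree has 0 nodes { }, right has 1 {Y}.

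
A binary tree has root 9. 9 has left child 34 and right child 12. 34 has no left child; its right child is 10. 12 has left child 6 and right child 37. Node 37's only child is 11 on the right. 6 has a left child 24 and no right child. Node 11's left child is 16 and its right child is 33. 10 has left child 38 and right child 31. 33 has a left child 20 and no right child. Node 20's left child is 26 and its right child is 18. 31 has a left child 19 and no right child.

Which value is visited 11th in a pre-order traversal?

11

Pre-order visits the node, then its left subtree, then its right subtree.
Visit 9.
At 9: go left to 34.
  Visit 34.
  At 34: no left child.
  At 34: go right to 10.
    Visit 10.
    At 10: go left to 38.
      38 is a leaf — visit 38.
    At 10: go right to 31.
      Visit 31.
      At 31: go left to 19.
        19 is a leaf — visit 19.
      At 31: no right child.
At 9: go right to 12.
  Visit 12.
  At 12: go left to 6.
    Visit 6.
    At 6: go left to 24.
      24 is a leaf — visit 24.
    At 6: no right child.
  At 12: go right to 37.
    Visit 37.
    At 37: no left child.
    At 37: go right to 11.
      Visit 11.
      At 11: go left to 16.
        16 is a leaf — visit 16.
      At 11: go right to 33.
        Visit 33.
        At 33: go left to 20.
          Visit 20.
          At 20: go left to 26.
            26 is a leaf — visit 26.
          At 20: go right to 18.
            18 is a leaf — visit 18.
        At 33: no right child.
Full pre-order sequence: 9, 34, 10, 38, 31, 19, 12, 6, 24, 37, 11, 16, 33, 20, 26, 18.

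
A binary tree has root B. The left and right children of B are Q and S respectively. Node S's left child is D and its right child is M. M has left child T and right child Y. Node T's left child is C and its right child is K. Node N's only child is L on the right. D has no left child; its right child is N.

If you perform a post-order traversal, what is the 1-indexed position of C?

Post-order visits the left subtree, then the right subtree, then the node.
At B: go left to Q.
  Q is a leaf — visit Q.
At B: go right to S.
  At S: go left to D.
    At D: no left child.
    At D: go right to N.
      At N: no left child.
      At N: go right to L.
        L is a leaf — visit L.
      Visit N.
    Visit D.
  At S: go right to M.
    At M: go left to T.
      At T: go left to C.
        C is a leaf — visit C.
      At T: go right to K.
        K is a leaf — visit K.
      Visit T.
    At M: go right to Y.
      Y is a leaf — visit Y.
    Visit M.
  Visit S.
Visit B.
Full post-order sequence: Q, L, N, D, C, K, T, Y, M, S, B.

5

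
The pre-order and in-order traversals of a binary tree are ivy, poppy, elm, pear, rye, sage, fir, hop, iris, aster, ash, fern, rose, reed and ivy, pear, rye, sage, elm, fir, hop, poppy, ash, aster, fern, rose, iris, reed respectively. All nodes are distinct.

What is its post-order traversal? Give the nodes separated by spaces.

The first element of pre-order is the root; it splits in-order into left and right subtrees.
Root ivy: left subtree has 0 nodes { }, right has 13 {pear, rye, sage, elm, fir, hop, poppy, ash, aster, fern, rose, iris, reed}.
  Root poppy: left subtree has 6 nodes {pear, rye, sage, elm, fir, hop}, right has 6 {ash, aster, fern, rose, iris, reed}.
    Root elm: left subtree has 3 nodes {pear, rye, sage}, right has 2 {fir, hop}.
      Root pear: left subtree has 0 nodes { }, right has 2 {rye, sage}.
        Root rye: left subtree has 0 nodes { }, right has 1 {sage}.
      Root fir: left subtree has 0 nodes { }, right has 1 {hop}.
    Root iris: left subtree has 4 nodes {ash, aster, fern, rose}, right has 1 {reed}.
      Root aster: left subtree has 1 node {ash}, right has 2 {fern, rose}.
        Root fern: left subtree has 0 nodes { }, right has 1 {rose}.

sage rye pear hop fir elm ash rose fern aster reed iris poppy ivy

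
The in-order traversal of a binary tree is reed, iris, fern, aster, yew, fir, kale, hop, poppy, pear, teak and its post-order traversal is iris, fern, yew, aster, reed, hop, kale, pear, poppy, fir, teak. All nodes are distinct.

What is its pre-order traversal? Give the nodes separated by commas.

teak, fir, reed, aster, fern, iris, yew, poppy, kale, hop, pear

The last element of post-order is the root; it splits in-order into left and right subtrees.
Root teak: left subtree has 10 nodes {reed, iris, fern, aster, yew, fir, kale, hop, poppy, pear}, right has 0 { }.
  Root fir: left subtree has 5 nodes {reed, iris, fern, aster, yew}, right has 4 {kale, hop, poppy, pear}.
    Root reed: left subtree has 0 nodes { }, right has 4 {iris, fern, aster, yew}.
      Root aster: left subtree has 2 nodes {iris, fern}, right has 1 {yew}.
        Root fern: left subtree has 1 node {iris}, right has 0 { }.
    Root poppy: left subtree has 2 nodes {kale, hop}, right has 1 {pear}.
      Root kale: left subtree has 0 nodes { }, right has 1 {hop}.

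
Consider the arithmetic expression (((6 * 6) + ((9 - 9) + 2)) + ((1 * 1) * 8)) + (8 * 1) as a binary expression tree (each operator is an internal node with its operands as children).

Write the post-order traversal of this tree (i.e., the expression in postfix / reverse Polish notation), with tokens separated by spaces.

Post-order on an expression tree gives postfix notation: for each operator, emit left operand, right operand, then the operator.

6 6 * 9 9 - 2 + + 1 1 * 8 * + 8 1 * +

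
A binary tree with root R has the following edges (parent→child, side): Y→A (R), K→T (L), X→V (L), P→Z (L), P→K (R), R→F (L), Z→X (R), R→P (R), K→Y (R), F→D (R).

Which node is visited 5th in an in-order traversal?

In-order visits the left subtree, then the node, then the right subtree.
At R: go left to F.
  At F: no left child.
  Visit F.
  At F: go right to D.
    D is a leaf — visit D.
Visit R.
At R: go right to P.
  At P: go left to Z.
    At Z: no left child.
    Visit Z.
    At Z: go right to X.
      At X: go left to V.
        V is a leaf — visit V.
      Visit X.
      At X: no right child.
  Visit P.
  At P: go right to K.
    At K: go left to T.
      T is a leaf — visit T.
    Visit K.
    At K: go right to Y.
      At Y: no left child.
      Visit Y.
      At Y: go right to A.
        A is a leaf — visit A.
Full in-order sequence: F, D, R, Z, V, X, P, T, K, Y, A.

V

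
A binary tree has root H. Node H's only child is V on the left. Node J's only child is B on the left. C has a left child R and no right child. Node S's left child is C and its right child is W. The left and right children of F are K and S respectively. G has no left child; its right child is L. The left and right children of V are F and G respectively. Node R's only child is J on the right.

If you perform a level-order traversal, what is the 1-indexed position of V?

2

Level-order visits nodes level by level from the root, left to right within each level.
Level 0: H
Level 1: V
Level 2: F, G
Level 3: K, S, L
Level 4: C, W
Level 5: R
Level 6: J
Level 7: B
Full level-order sequence: H, V, F, G, K, S, L, C, W, R, J, B.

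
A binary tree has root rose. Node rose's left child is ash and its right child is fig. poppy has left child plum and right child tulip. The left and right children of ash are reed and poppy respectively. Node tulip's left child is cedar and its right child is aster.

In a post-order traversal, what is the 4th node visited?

aster

Post-order visits the left subtree, then the right subtree, then the node.
At rose: go left to ash.
  At ash: go left to reed.
    reed is a leaf — visit reed.
  At ash: go right to poppy.
    At poppy: go left to plum.
      plum is a leaf — visit plum.
    At poppy: go right to tulip.
      At tulip: go left to cedar.
        cedar is a leaf — visit cedar.
      At tulip: go right to aster.
        aster is a leaf — visit aster.
      Visit tulip.
    Visit poppy.
  Visit ash.
At rose: go right to fig.
  fig is a leaf — visit fig.
Visit rose.
Full post-order sequence: reed, plum, cedar, aster, tulip, poppy, ash, fig, rose.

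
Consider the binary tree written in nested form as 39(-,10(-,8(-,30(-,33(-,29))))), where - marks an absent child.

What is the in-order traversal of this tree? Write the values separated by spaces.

In-order visits the left subtree, then the node, then the right subtree.
At 39: no left child.
Visit 39.
At 39: go right to 10.
  At 10: no left child.
  Visit 10.
  At 10: go right to 8.
    At 8: no left child.
    Visit 8.
    At 8: go right to 30.
      At 30: no left child.
      Visit 30.
      At 30: go right to 33.
        At 33: no left child.
        Visit 33.
        At 33: go right to 29.
          29 is a leaf — visit 29.

39 10 8 30 33 29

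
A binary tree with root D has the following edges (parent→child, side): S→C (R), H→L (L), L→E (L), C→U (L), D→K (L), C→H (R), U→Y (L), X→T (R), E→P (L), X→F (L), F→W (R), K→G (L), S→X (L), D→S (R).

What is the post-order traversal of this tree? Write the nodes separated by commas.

G, K, W, F, T, X, Y, U, P, E, L, H, C, S, D

Post-order visits the left subtree, then the right subtree, then the node.
At D: go left to K.
  At K: go left to G.
    G is a leaf — visit G.
  At K: no right child.
  Visit K.
At D: go right to S.
  At S: go left to X.
    At X: go left to F.
      At F: no left child.
      At F: go right to W.
        W is a leaf — visit W.
      Visit F.
    At X: go right to T.
      T is a leaf — visit T.
    Visit X.
  At S: go right to C.
    At C: go left to U.
      At U: go left to Y.
        Y is a leaf — visit Y.
      At U: no right child.
      Visit U.
    At C: go right to H.
      At H: go left to L.
        At L: go left to E.
          At E: go left to P.
            P is a leaf — visit P.
          At E: no right child.
          Visit E.
        At L: no right child.
        Visit L.
      At H: no right child.
      Visit H.
    Visit C.
  Visit S.
Visit D.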